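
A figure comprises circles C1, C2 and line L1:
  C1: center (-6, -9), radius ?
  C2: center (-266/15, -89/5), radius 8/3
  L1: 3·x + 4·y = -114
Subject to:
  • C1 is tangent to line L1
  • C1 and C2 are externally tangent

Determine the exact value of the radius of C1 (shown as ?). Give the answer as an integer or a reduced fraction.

1. [C1‖L1]  r_C1² − 144 = 0  ⇒  r_C1 = 12 (r>0 drops 1)
2. [ext C1·C2]  r_C1² + (16/3)r_C1 − 208 = 0  ⇒  r_C1 = 12 (r>0 drops 1)

12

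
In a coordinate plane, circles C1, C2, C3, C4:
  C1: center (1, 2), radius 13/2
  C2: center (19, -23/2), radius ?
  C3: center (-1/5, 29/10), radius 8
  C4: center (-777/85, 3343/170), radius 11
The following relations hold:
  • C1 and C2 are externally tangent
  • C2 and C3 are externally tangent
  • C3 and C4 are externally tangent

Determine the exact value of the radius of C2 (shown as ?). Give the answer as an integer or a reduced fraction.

16

1. [ext C1·C2]  r_C2² + 13r_C2 − 464 = 0  ⇒  r_C2 = 16 (r>0 drops 1)
2. [ext C2·C3]  r_C2² + 16r_C2 − 512 = 0  ⇒  r_C2 = 16 (r>0 drops 1)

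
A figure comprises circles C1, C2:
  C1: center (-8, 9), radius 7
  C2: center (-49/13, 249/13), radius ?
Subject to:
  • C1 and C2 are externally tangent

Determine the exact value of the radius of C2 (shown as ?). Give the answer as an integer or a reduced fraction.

4

1. [ext C1·C2]  r_C2² + 14r_C2 − 72 = 0  ⇒  r_C2 = 4 (r>0 drops 1)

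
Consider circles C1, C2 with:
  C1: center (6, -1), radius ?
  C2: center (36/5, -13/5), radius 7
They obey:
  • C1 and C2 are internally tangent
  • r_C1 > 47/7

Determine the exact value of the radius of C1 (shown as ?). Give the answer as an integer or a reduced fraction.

1. [int C1,C2]  r_C1² − 14r_C1 + 45 = 0  ⇒  r_C1 = 5 or 9
2. given r_C1 > 47/7: keep 9

9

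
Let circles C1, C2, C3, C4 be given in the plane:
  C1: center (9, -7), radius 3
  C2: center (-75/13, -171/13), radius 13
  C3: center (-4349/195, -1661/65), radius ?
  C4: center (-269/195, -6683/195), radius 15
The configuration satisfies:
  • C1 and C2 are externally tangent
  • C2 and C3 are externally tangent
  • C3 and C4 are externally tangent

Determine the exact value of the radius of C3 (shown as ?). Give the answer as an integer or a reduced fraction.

1. [ext C2·C3]  r_C3² + 26r_C3 − 2323/9 = 0  ⇒  r_C3 = 23/3 (r>0 drops 1)
2. [ext C3·C4]  r_C3² + 30r_C3 − 2599/9 = 0  ⇒  r_C3 = 23/3 (r>0 drops 1)

23/3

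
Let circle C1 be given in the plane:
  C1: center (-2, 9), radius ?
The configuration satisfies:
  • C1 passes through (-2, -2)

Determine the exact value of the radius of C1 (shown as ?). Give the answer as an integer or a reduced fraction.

11

1. [C1∋P]  r_C1² − 121 = 0  ⇒  r_C1 = 11 (r>0 drops 1)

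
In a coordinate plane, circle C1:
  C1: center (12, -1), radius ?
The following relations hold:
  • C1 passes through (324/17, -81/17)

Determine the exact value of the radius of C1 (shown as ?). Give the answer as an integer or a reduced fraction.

1. [C1∋P]  r_C1² − 64 = 0  ⇒  r_C1 = 8 (r>0 drops 1)

8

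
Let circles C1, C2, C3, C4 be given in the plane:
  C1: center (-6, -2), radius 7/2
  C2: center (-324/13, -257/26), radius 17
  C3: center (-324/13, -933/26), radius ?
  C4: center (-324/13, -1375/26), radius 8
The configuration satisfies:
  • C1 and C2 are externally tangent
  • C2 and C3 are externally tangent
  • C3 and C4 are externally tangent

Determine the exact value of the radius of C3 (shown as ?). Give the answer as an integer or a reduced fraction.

1. [ext C2·C3]  r_C3² + 34r_C3 − 387 = 0  ⇒  r_C3 = 9 (r>0 drops 1)
2. [ext C3·C4]  r_C3² + 16r_C3 − 225 = 0  ⇒  r_C3 = 9 (r>0 drops 1)

9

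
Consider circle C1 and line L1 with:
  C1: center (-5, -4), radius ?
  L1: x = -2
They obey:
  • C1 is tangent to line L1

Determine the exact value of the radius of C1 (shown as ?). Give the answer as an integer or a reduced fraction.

3

1. [C1‖L1]  r_C1² − 9 = 0  ⇒  r_C1 = 3 (r>0 drops 1)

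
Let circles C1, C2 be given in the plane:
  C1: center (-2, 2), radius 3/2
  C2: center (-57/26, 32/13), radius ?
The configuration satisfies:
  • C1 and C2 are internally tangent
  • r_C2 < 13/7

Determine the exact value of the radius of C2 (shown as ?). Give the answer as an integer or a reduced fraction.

1

1. [int C1,C2]  r_C2² − 3r_C2 + 2 = 0  ⇒  r_C2 = 1 or 2
2. given r_C2 < 13/7: keep 1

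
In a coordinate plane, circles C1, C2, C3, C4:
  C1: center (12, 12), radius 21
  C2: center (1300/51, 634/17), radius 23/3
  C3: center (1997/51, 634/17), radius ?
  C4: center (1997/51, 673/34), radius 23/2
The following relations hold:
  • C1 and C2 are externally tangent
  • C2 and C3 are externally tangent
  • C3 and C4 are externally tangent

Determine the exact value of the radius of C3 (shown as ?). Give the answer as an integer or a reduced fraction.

6

1. [ext C2·C3]  r_C3² + (46/3)r_C3 − 128 = 0  ⇒  r_C3 = 6 (r>0 drops 1)
2. [ext C3·C4]  r_C3² + 23r_C3 − 174 = 0  ⇒  r_C3 = 6 (r>0 drops 1)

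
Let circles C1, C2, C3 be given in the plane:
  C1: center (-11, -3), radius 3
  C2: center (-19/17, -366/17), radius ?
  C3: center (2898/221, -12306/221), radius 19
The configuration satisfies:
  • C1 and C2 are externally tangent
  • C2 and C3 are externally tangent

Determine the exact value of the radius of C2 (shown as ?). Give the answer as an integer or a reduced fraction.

18

1. [ext C1·C2]  r_C2² + 6r_C2 − 432 = 0  ⇒  r_C2 = 18 (r>0 drops 1)
2. [ext C2·C3]  r_C2² + 38r_C2 − 1008 = 0  ⇒  r_C2 = 18 (r>0 drops 1)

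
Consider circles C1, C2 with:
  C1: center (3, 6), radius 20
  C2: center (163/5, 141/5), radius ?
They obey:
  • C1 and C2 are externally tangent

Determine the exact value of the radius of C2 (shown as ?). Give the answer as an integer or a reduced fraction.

1. [ext C1·C2]  r_C2² + 40r_C2 − 969 = 0  ⇒  r_C2 = 17 (r>0 drops 1)

17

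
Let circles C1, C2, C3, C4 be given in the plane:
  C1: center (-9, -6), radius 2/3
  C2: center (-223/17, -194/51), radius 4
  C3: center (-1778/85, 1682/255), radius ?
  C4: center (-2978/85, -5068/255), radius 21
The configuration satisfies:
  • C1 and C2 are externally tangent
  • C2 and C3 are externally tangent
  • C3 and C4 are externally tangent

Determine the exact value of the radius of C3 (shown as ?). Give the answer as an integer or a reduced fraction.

1. [ext C2·C3]  r_C3² + 8r_C3 − 153 = 0  ⇒  r_C3 = 9 (r>0 drops 1)
2. [ext C3·C4]  r_C3² + 42r_C3 − 459 = 0  ⇒  r_C3 = 9 (r>0 drops 1)

9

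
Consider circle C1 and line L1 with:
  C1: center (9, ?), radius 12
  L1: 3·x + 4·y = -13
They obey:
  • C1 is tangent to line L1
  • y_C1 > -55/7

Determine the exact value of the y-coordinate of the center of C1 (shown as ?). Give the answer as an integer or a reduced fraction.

1. [C1‖L1]  y_C1² + 20y_C1 − 125 = 0  ⇒  y_C1 = -25 or 5
2. given y_C1 > -55/7: keep 5

5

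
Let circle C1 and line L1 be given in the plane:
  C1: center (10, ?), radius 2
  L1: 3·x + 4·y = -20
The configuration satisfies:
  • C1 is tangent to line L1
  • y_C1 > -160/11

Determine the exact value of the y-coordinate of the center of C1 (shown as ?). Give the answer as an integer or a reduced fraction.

1. [C1‖L1]  y_C1² + 25y_C1 + 150 = 0  ⇒  y_C1 = -15 or -10
2. given y_C1 > -160/11: keep -10

-10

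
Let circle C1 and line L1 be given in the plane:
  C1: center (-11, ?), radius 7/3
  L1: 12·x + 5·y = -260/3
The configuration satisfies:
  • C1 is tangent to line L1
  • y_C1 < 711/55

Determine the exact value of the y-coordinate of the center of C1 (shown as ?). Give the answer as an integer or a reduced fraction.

3

1. [C1‖L1]  y_C1² − (272/15)y_C1 + 227/5 = 0  ⇒  y_C1 = 3 or 227/15
2. given y_C1 < 711/55: keep 3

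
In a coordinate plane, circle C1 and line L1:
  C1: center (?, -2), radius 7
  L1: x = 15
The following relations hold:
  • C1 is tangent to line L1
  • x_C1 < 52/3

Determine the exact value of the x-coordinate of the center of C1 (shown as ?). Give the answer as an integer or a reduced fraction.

1. [C1‖L1]  x_C1² − 30x_C1 + 176 = 0  ⇒  x_C1 = 8 or 22
2. given x_C1 < 52/3: keep 8

8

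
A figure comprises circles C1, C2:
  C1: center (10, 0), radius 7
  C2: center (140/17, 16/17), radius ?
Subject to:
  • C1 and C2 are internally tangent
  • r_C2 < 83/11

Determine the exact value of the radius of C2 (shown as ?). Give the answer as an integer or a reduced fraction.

5

1. [int C1,C2]  r_C2² − 14r_C2 + 45 = 0  ⇒  r_C2 = 5 or 9
2. given r_C2 < 83/11: keep 5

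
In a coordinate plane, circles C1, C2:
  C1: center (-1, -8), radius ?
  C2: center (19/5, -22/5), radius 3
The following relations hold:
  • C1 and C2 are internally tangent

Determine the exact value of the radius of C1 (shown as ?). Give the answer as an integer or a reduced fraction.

1. [int C1,C2]  r_C1² − 6r_C1 − 27 = 0  ⇒  r_C1 = 9 (r>0 drops 1)

9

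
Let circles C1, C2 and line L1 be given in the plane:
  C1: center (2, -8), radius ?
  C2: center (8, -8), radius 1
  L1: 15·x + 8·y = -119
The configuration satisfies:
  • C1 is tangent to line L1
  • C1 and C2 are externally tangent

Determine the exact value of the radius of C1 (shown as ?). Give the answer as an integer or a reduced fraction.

1. [C1‖L1]  r_C1² − 25 = 0  ⇒  r_C1 = 5 (r>0 drops 1)
2. [ext C1·C2]  r_C1² + 2r_C1 − 35 = 0  ⇒  r_C1 = 5 (r>0 drops 1)

5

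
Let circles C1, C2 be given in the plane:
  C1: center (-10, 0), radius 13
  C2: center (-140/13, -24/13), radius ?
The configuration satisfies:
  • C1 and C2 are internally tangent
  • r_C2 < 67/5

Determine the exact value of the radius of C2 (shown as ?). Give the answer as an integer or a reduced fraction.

1. [int C1,C2]  r_C2² − 26r_C2 + 165 = 0  ⇒  r_C2 = 11 or 15
2. given r_C2 < 67/5: keep 11

11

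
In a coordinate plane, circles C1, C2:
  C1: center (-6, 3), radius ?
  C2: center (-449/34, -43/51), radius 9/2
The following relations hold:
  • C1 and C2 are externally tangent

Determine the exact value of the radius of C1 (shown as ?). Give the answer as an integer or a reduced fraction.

1. [ext C1·C2]  r_C1² + 9r_C1 − 418/9 = 0  ⇒  r_C1 = 11/3 (r>0 drops 1)

11/3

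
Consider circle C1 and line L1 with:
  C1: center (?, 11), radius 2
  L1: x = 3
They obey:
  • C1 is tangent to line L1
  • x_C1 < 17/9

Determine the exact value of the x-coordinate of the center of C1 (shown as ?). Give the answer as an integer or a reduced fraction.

1. [C1‖L1]  x_C1² − 6x_C1 + 5 = 0  ⇒  x_C1 = 1 or 5
2. given x_C1 < 17/9: keep 1

1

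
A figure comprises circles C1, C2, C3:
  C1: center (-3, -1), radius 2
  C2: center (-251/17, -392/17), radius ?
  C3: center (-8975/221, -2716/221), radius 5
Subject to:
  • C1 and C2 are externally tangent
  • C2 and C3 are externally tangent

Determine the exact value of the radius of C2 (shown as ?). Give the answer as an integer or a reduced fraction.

1. [ext C1·C2]  r_C2² + 4r_C2 − 621 = 0  ⇒  r_C2 = 23 (r>0 drops 1)
2. [ext C2·C3]  r_C2² + 10r_C2 − 759 = 0  ⇒  r_C2 = 23 (r>0 drops 1)

23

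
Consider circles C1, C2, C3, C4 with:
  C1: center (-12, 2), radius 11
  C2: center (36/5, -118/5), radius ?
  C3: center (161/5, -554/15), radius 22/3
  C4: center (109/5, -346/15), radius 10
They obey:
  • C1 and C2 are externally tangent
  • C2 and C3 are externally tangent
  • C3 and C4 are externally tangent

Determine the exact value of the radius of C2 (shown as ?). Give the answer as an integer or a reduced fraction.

1. [ext C1·C2]  r_C2² + 22r_C2 − 903 = 0  ⇒  r_C2 = 21 (r>0 drops 1)
2. [ext C2·C3]  r_C2² + (44/3)r_C2 − 749 = 0  ⇒  r_C2 = 21 (r>0 drops 1)

21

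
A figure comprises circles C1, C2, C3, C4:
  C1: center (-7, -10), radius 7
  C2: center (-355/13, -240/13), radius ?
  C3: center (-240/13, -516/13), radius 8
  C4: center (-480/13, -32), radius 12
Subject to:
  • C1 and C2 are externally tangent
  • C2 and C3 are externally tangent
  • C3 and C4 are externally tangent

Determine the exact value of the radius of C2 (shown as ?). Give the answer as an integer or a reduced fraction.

1. [ext C1·C2]  r_C2² + 14r_C2 − 435 = 0  ⇒  r_C2 = 15 (r>0 drops 1)
2. [ext C2·C3]  r_C2² + 16r_C2 − 465 = 0  ⇒  r_C2 = 15 (r>0 drops 1)

15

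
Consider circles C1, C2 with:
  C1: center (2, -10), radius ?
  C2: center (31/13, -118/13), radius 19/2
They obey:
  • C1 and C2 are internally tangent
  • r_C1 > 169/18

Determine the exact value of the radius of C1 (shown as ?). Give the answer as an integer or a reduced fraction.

1. [int C1,C2]  r_C1² − 19r_C1 + 357/4 = 0  ⇒  r_C1 = 17/2 or 21/2
2. given r_C1 > 169/18: keep 21/2

21/2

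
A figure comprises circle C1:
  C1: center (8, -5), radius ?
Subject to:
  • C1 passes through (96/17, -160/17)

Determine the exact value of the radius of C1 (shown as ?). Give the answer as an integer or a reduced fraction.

1. [C1∋P]  r_C1² − 25 = 0  ⇒  r_C1 = 5 (r>0 drops 1)

5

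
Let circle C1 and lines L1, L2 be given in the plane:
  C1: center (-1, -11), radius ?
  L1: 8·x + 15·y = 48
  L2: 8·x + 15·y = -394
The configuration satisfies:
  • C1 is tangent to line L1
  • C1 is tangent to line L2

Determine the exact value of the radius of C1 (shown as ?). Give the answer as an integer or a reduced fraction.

13

1. [C1‖L1]  r_C1² − 169 = 0  ⇒  r_C1 = 13 (r>0 drops 1)
2. [C1‖L2]  r_C1² − 169 = 0  ⇒  r_C1 = 13 (r>0 drops 1)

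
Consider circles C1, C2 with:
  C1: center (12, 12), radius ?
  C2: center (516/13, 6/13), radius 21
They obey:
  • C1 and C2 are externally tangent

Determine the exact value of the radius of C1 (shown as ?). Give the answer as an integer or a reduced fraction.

1. [ext C1·C2]  r_C1² + 42r_C1 − 459 = 0  ⇒  r_C1 = 9 (r>0 drops 1)

9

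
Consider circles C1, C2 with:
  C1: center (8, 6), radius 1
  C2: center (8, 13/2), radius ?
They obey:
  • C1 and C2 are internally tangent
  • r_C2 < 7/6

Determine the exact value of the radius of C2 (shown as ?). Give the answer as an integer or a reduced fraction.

1/2

1. [int C1,C2]  r_C2² − 2r_C2 + 3/4 = 0  ⇒  r_C2 = 1/2 or 3/2
2. given r_C2 < 7/6: keep 1/2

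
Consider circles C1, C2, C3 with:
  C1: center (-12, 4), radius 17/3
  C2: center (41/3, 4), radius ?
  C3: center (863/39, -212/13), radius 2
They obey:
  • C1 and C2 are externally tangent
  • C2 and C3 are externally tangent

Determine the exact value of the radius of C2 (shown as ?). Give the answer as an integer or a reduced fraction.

20

1. [ext C1·C2]  r_C2² + (34/3)r_C2 − 1880/3 = 0  ⇒  r_C2 = 20 (r>0 drops 1)
2. [ext C2·C3]  r_C2² + 4r_C2 − 480 = 0  ⇒  r_C2 = 20 (r>0 drops 1)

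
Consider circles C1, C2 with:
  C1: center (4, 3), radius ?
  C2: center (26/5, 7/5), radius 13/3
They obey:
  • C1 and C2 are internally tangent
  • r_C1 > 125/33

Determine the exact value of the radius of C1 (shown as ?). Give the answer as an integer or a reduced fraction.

19/3

1. [int C1,C2]  r_C1² − (26/3)r_C1 + 133/9 = 0  ⇒  r_C1 = 7/3 or 19/3
2. given r_C1 > 125/33: keep 19/3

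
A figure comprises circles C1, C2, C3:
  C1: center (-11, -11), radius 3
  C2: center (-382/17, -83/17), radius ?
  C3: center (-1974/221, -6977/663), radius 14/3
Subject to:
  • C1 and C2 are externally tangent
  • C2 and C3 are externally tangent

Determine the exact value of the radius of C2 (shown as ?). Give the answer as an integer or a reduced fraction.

1. [ext C1·C2]  r_C2² + 6r_C2 − 160 = 0  ⇒  r_C2 = 10 (r>0 drops 1)
2. [ext C2·C3]  r_C2² + (28/3)r_C2 − 580/3 = 0  ⇒  r_C2 = 10 (r>0 drops 1)

10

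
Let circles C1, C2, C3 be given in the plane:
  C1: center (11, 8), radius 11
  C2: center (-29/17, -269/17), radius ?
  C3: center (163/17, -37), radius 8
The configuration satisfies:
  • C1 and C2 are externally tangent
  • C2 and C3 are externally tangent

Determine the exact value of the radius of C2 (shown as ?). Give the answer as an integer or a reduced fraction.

16

1. [ext C1·C2]  r_C2² + 22r_C2 − 608 = 0  ⇒  r_C2 = 16 (r>0 drops 1)
2. [ext C2·C3]  r_C2² + 16r_C2 − 512 = 0  ⇒  r_C2 = 16 (r>0 drops 1)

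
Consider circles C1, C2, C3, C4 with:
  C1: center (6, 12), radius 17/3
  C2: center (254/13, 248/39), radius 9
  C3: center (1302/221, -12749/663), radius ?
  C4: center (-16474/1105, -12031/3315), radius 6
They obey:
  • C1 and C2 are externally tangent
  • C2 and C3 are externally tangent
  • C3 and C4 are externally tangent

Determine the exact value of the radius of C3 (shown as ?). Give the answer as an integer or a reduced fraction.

20

1. [ext C2·C3]  r_C3² + 18r_C3 − 760 = 0  ⇒  r_C3 = 20 (r>0 drops 1)
2. [ext C3·C4]  r_C3² + 12r_C3 − 640 = 0  ⇒  r_C3 = 20 (r>0 drops 1)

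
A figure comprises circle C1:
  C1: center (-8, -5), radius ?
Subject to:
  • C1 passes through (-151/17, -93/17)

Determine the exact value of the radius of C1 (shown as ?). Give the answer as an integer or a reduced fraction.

1. [C1∋P]  r_C1² − 1 = 0  ⇒  r_C1 = 1 (r>0 drops 1)

1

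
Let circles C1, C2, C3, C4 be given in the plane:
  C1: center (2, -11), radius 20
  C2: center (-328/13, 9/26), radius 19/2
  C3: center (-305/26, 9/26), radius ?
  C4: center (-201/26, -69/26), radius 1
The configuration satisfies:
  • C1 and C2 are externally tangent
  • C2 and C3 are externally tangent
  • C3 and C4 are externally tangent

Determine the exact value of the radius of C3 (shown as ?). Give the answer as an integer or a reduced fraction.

4

1. [ext C2·C3]  r_C3² + 19r_C3 − 92 = 0  ⇒  r_C3 = 4 (r>0 drops 1)
2. [ext C3·C4]  r_C3² + 2r_C3 − 24 = 0  ⇒  r_C3 = 4 (r>0 drops 1)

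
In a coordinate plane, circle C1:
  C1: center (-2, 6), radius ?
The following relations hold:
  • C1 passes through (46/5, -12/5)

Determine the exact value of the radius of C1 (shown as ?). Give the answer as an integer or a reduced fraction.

14

1. [C1∋P]  r_C1² − 196 = 0  ⇒  r_C1 = 14 (r>0 drops 1)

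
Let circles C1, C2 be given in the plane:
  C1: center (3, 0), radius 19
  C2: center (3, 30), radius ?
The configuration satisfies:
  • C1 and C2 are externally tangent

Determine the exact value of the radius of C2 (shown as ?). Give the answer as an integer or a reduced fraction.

11

1. [ext C1·C2]  r_C2² + 38r_C2 − 539 = 0  ⇒  r_C2 = 11 (r>0 drops 1)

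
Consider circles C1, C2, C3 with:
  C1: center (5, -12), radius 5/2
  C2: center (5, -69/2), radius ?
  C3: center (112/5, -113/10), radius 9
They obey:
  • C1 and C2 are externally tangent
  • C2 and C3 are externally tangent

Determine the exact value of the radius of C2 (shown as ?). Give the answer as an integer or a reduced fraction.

1. [ext C1·C2]  r_C2² + 5r_C2 − 500 = 0  ⇒  r_C2 = 20 (r>0 drops 1)
2. [ext C2·C3]  r_C2² + 18r_C2 − 760 = 0  ⇒  r_C2 = 20 (r>0 drops 1)

20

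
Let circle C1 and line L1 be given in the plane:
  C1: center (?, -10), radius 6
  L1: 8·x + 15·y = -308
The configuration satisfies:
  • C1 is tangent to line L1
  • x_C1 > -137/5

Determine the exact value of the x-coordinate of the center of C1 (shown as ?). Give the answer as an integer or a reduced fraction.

1. [C1‖L1]  x_C1² + (79/2)x_C1 + 455/2 = 0  ⇒  x_C1 = -65/2 or -7
2. given x_C1 > -137/5: keep -7

-7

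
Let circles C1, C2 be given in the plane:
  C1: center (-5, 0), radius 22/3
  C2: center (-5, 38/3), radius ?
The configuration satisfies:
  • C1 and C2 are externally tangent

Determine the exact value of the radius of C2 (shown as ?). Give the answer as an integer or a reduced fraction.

16/3

1. [ext C1·C2]  r_C2² + (44/3)r_C2 − 320/3 = 0  ⇒  r_C2 = 16/3 (r>0 drops 1)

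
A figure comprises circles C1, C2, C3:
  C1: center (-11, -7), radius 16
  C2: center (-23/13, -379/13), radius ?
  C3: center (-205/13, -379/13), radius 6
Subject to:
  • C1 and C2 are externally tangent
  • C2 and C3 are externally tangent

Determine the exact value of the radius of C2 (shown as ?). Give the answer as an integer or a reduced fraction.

8

1. [ext C1·C2]  r_C2² + 32r_C2 − 320 = 0  ⇒  r_C2 = 8 (r>0 drops 1)
2. [ext C2·C3]  r_C2² + 12r_C2 − 160 = 0  ⇒  r_C2 = 8 (r>0 drops 1)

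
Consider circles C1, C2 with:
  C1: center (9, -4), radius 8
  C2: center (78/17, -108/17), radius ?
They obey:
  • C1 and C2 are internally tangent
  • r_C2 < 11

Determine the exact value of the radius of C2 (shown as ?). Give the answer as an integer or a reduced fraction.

3

1. [int C1,C2]  r_C2² − 16r_C2 + 39 = 0  ⇒  r_C2 = 3 or 13
2. given r_C2 < 11: keep 3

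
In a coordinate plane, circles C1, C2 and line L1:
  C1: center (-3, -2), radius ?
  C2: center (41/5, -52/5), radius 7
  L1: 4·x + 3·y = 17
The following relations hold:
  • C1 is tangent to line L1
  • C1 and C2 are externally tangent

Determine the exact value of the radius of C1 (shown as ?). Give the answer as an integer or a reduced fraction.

7

1. [C1‖L1]  r_C1² − 49 = 0  ⇒  r_C1 = 7 (r>0 drops 1)
2. [ext C1·C2]  r_C1² + 14r_C1 − 147 = 0  ⇒  r_C1 = 7 (r>0 drops 1)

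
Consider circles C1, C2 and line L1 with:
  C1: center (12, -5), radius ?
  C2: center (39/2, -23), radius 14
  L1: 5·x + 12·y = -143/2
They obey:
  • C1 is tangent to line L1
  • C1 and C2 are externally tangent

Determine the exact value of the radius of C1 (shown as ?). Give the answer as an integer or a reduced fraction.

1. [C1‖L1]  r_C1² − 121/4 = 0  ⇒  r_C1 = 11/2 (r>0 drops 1)
2. [ext C1·C2]  r_C1² + 28r_C1 − 737/4 = 0  ⇒  r_C1 = 11/2 (r>0 drops 1)

11/2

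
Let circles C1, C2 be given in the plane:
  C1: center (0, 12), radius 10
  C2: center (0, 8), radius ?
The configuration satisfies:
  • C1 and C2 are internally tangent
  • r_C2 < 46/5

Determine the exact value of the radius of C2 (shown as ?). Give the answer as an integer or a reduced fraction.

1. [int C1,C2]  r_C2² − 20r_C2 + 84 = 0  ⇒  r_C2 = 6 or 14
2. given r_C2 < 46/5: keep 6

6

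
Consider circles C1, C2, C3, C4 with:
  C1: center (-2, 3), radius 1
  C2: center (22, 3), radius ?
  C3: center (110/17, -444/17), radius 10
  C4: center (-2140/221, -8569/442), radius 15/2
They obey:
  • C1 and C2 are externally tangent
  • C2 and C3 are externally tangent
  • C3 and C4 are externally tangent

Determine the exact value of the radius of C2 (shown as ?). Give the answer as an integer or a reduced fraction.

1. [ext C1·C2]  r_C2² + 2r_C2 − 575 = 0  ⇒  r_C2 = 23 (r>0 drops 1)
2. [ext C2·C3]  r_C2² + 20r_C2 − 989 = 0  ⇒  r_C2 = 23 (r>0 drops 1)

23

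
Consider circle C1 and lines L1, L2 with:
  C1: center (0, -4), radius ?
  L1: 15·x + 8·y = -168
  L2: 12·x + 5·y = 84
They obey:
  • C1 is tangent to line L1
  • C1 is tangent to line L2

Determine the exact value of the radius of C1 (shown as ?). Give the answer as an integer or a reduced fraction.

8

1. [C1‖L1]  r_C1² − 64 = 0  ⇒  r_C1 = 8 (r>0 drops 1)
2. [C1‖L2]  r_C1² − 64 = 0  ⇒  r_C1 = 8 (r>0 drops 1)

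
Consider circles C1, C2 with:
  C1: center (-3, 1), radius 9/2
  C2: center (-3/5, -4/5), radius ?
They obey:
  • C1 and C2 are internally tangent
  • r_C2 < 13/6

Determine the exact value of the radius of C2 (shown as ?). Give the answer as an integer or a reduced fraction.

1. [int C1,C2]  r_C2² − 9r_C2 + 45/4 = 0  ⇒  r_C2 = 3/2 or 15/2
2. given r_C2 < 13/6: keep 3/2

3/2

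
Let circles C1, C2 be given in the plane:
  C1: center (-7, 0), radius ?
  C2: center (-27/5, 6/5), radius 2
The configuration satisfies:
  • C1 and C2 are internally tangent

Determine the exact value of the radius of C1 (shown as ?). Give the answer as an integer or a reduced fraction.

4

1. [int C1,C2]  r_C1² − 4r_C1 = 0  ⇒  r_C1 = 4 (r>0 drops 1)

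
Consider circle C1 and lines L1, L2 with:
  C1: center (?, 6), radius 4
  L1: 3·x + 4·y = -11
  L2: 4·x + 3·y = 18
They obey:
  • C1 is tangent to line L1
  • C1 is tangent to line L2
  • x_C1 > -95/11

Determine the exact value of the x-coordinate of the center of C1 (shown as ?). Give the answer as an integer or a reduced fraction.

1. [C1‖L1]  x_C1² + (70/3)x_C1 + 275/3 = 0  ⇒  x_C1 = -55/3 or -5
2. [C1‖L2]  x_C1² − 25 = 0  ⇒  x_C1 = -5 or 5

-5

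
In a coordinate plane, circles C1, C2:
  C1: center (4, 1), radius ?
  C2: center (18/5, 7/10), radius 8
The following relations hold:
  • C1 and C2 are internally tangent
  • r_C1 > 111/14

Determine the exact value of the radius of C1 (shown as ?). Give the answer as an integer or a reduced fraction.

1. [int C1,C2]  r_C1² − 16r_C1 + 255/4 = 0  ⇒  r_C1 = 15/2 or 17/2
2. given r_C1 > 111/14: keep 17/2

17/2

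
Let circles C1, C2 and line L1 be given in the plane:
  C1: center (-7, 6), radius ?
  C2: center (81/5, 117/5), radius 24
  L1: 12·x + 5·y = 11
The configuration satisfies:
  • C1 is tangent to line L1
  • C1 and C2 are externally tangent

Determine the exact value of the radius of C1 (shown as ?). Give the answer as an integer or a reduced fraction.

5

1. [C1‖L1]  r_C1² − 25 = 0  ⇒  r_C1 = 5 (r>0 drops 1)
2. [ext C1·C2]  r_C1² + 48r_C1 − 265 = 0  ⇒  r_C1 = 5 (r>0 drops 1)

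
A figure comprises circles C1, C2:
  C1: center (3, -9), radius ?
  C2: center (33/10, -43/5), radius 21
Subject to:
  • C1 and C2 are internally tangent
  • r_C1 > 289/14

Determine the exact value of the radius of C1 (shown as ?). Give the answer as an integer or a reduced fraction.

1. [int C1,C2]  r_C1² − 42r_C1 + 1763/4 = 0  ⇒  r_C1 = 41/2 or 43/2
2. given r_C1 > 289/14: keep 43/2

43/2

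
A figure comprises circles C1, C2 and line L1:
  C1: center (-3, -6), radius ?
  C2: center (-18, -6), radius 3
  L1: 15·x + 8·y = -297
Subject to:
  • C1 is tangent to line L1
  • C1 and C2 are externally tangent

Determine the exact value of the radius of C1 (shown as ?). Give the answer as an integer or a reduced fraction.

1. [C1‖L1]  r_C1² − 144 = 0  ⇒  r_C1 = 12 (r>0 drops 1)
2. [ext C1·C2]  r_C1² + 6r_C1 − 216 = 0  ⇒  r_C1 = 12 (r>0 drops 1)

12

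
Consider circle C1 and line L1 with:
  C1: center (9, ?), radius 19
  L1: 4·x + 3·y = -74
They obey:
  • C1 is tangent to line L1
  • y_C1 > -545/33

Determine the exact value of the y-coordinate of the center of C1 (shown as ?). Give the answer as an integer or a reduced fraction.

1. [C1‖L1]  y_C1² + (220/3)y_C1 + 1025/3 = 0  ⇒  y_C1 = -205/3 or -5
2. given y_C1 > -545/33: keep -5

-5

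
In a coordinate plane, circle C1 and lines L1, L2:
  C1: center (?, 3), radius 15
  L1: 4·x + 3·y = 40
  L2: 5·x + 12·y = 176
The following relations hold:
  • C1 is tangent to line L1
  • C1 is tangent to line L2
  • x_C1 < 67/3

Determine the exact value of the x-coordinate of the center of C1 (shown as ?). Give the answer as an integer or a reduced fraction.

1. [C1‖L1]  x_C1² − (31/2)x_C1 − 583/2 = 0  ⇒  x_C1 = -11 or 53/2
2. [C1‖L2]  x_C1² − 56x_C1 − 737 = 0  ⇒  x_C1 = -11 or 67

-11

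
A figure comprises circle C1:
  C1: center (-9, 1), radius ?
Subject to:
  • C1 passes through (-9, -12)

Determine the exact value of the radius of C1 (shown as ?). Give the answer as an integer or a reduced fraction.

13

1. [C1∋P]  r_C1² − 169 = 0  ⇒  r_C1 = 13 (r>0 drops 1)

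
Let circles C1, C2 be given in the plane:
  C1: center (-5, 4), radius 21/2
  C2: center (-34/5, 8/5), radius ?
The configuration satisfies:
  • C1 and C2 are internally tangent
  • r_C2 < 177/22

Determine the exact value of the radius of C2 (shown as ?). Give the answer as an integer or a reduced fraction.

15/2

1. [int C1,C2]  r_C2² − 21r_C2 + 405/4 = 0  ⇒  r_C2 = 15/2 or 27/2
2. given r_C2 < 177/22: keep 15/2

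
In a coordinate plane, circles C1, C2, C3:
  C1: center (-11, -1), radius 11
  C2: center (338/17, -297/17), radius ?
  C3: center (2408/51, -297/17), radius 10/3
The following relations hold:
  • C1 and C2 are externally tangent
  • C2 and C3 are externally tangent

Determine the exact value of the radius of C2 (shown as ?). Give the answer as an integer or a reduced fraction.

1. [ext C1·C2]  r_C2² + 22r_C2 − 1104 = 0  ⇒  r_C2 = 24 (r>0 drops 1)
2. [ext C2·C3]  r_C2² + (20/3)r_C2 − 736 = 0  ⇒  r_C2 = 24 (r>0 drops 1)

24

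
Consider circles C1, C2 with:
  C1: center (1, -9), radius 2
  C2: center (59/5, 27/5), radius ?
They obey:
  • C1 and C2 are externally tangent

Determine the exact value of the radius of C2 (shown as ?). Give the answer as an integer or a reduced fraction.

1. [ext C1·C2]  r_C2² + 4r_C2 − 320 = 0  ⇒  r_C2 = 16 (r>0 drops 1)

16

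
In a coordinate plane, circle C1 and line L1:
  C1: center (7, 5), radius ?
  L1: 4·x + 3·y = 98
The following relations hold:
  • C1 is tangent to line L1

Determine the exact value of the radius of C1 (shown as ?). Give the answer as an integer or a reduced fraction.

1. [C1‖L1]  r_C1² − 121 = 0  ⇒  r_C1 = 11 (r>0 drops 1)

11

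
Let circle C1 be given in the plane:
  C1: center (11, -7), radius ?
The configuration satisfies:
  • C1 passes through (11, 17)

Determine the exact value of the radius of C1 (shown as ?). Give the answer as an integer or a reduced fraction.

24

1. [C1∋P]  r_C1² − 576 = 0  ⇒  r_C1 = 24 (r>0 drops 1)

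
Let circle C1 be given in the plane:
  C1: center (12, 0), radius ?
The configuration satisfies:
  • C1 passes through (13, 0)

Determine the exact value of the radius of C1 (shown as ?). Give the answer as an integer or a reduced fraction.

1

1. [C1∋P]  r_C1² − 1 = 0  ⇒  r_C1 = 1 (r>0 drops 1)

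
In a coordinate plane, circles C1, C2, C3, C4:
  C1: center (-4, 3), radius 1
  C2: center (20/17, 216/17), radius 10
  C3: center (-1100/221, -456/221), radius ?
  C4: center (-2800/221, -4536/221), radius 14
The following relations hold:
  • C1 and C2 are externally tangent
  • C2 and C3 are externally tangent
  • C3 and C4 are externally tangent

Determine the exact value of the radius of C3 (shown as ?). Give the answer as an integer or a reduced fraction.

1. [ext C2·C3]  r_C3² + 20r_C3 − 156 = 0  ⇒  r_C3 = 6 (r>0 drops 1)
2. [ext C3·C4]  r_C3² + 28r_C3 − 204 = 0  ⇒  r_C3 = 6 (r>0 drops 1)

6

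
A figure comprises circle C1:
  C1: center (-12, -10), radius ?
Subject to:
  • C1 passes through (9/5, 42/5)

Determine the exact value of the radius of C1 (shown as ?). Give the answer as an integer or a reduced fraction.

1. [C1∋P]  r_C1² − 529 = 0  ⇒  r_C1 = 23 (r>0 drops 1)

23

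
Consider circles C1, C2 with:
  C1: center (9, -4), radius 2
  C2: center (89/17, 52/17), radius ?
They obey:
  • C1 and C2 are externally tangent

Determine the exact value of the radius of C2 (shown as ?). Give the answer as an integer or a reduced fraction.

6

1. [ext C1·C2]  r_C2² + 4r_C2 − 60 = 0  ⇒  r_C2 = 6 (r>0 drops 1)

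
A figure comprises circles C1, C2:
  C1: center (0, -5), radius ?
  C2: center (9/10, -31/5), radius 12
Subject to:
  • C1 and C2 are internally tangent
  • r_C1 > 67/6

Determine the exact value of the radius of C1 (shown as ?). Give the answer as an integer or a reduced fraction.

27/2

1. [int C1,C2]  r_C1² − 24r_C1 + 567/4 = 0  ⇒  r_C1 = 21/2 or 27/2
2. given r_C1 > 67/6: keep 27/2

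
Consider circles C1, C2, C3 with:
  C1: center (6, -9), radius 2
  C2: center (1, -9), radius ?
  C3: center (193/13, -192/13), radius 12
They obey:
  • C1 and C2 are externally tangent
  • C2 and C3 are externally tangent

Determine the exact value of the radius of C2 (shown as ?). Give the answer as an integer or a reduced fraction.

3

1. [ext C1·C2]  r_C2² + 4r_C2 − 21 = 0  ⇒  r_C2 = 3 (r>0 drops 1)
2. [ext C2·C3]  r_C2² + 24r_C2 − 81 = 0  ⇒  r_C2 = 3 (r>0 drops 1)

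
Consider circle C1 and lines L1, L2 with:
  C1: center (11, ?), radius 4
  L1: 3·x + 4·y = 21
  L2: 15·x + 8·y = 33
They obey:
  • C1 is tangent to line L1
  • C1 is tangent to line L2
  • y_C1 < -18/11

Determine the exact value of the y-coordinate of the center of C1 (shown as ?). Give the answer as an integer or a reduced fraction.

-8

1. [C1‖L1]  y_C1² + 6y_C1 − 16 = 0  ⇒  y_C1 = -8 or 2
2. [C1‖L2]  y_C1² + 33y_C1 + 200 = 0  ⇒  y_C1 = -25 or -8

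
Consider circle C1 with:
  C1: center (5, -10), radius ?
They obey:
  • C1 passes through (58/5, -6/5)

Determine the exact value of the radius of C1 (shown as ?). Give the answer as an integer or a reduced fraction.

1. [C1∋P]  r_C1² − 121 = 0  ⇒  r_C1 = 11 (r>0 drops 1)

11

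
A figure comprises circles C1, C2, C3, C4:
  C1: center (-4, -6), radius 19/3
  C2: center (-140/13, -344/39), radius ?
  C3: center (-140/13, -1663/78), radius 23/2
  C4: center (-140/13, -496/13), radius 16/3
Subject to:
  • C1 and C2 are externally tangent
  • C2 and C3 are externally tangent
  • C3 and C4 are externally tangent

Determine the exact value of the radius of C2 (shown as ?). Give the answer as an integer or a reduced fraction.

1. [ext C1·C2]  r_C2² + (38/3)r_C2 − 41/3 = 0  ⇒  r_C2 = 1 (r>0 drops 1)
2. [ext C2·C3]  r_C2² + 23r_C2 − 24 = 0  ⇒  r_C2 = 1 (r>0 drops 1)

1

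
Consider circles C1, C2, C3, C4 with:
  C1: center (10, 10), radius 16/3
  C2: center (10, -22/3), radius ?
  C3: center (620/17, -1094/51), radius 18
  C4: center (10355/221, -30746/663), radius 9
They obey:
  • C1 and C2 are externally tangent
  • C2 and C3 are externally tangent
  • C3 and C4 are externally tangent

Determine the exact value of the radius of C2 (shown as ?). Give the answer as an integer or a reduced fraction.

1. [ext C1·C2]  r_C2² + (32/3)r_C2 − 272 = 0  ⇒  r_C2 = 12 (r>0 drops 1)
2. [ext C2·C3]  r_C2² + 36r_C2 − 576 = 0  ⇒  r_C2 = 12 (r>0 drops 1)

12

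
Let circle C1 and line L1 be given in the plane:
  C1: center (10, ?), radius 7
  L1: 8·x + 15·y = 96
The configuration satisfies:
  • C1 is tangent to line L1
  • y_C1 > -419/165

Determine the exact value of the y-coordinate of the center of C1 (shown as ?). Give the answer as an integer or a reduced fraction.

9

1. [C1‖L1]  y_C1² − (32/15)y_C1 − 309/5 = 0  ⇒  y_C1 = -103/15 or 9
2. given y_C1 > -419/165: keep 9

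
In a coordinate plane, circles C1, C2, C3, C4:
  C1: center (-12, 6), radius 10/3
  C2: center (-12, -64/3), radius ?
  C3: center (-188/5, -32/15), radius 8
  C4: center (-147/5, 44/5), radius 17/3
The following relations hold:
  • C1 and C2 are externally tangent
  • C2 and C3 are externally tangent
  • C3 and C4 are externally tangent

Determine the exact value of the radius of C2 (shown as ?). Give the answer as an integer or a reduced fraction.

24

1. [ext C1·C2]  r_C2² + (20/3)r_C2 − 736 = 0  ⇒  r_C2 = 24 (r>0 drops 1)
2. [ext C2·C3]  r_C2² + 16r_C2 − 960 = 0  ⇒  r_C2 = 24 (r>0 drops 1)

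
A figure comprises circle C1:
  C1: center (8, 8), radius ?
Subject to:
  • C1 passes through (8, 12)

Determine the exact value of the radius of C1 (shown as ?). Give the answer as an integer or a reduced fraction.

4

1. [C1∋P]  r_C1² − 16 = 0  ⇒  r_C1 = 4 (r>0 drops 1)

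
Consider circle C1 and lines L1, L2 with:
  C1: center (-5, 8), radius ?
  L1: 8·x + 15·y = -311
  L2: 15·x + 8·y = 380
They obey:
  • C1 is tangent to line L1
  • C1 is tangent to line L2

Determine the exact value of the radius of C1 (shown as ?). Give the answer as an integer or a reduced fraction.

1. [C1‖L1]  r_C1² − 529 = 0  ⇒  r_C1 = 23 (r>0 drops 1)
2. [C1‖L2]  r_C1² − 529 = 0  ⇒  r_C1 = 23 (r>0 drops 1)

23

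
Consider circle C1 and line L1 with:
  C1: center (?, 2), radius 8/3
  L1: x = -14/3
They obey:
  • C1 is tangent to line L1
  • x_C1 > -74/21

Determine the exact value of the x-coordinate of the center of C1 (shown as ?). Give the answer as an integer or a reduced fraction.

1. [C1‖L1]  x_C1² + (28/3)x_C1 + 44/3 = 0  ⇒  x_C1 = -22/3 or -2
2. given x_C1 > -74/21: keep -2

-2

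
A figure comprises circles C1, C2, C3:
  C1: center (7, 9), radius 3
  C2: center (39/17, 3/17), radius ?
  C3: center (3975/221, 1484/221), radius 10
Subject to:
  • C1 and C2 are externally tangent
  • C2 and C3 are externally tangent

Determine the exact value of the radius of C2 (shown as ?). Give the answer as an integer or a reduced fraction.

1. [ext C1·C2]  r_C2² + 6r_C2 − 91 = 0  ⇒  r_C2 = 7 (r>0 drops 1)
2. [ext C2·C3]  r_C2² + 20r_C2 − 189 = 0  ⇒  r_C2 = 7 (r>0 drops 1)

7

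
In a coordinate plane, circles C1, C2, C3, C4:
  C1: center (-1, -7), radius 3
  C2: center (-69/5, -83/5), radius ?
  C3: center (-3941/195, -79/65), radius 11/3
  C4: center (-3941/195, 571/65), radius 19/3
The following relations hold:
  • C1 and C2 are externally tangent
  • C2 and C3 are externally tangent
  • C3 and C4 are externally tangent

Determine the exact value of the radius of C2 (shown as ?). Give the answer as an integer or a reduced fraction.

13

1. [ext C1·C2]  r_C2² + 6r_C2 − 247 = 0  ⇒  r_C2 = 13 (r>0 drops 1)
2. [ext C2·C3]  r_C2² + (22/3)r_C2 − 793/3 = 0  ⇒  r_C2 = 13 (r>0 drops 1)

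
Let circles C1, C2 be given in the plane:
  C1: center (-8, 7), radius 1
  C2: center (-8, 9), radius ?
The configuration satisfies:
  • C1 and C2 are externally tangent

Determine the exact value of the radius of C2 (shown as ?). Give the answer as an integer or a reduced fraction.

1

1. [ext C1·C2]  r_C2² + 2r_C2 − 3 = 0  ⇒  r_C2 = 1 (r>0 drops 1)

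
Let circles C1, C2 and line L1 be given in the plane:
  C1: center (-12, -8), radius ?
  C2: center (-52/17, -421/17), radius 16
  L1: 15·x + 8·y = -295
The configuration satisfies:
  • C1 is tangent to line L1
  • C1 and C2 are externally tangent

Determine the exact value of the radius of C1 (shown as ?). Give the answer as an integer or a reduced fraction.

3

1. [C1‖L1]  r_C1² − 9 = 0  ⇒  r_C1 = 3 (r>0 drops 1)
2. [ext C1·C2]  r_C1² + 32r_C1 − 105 = 0  ⇒  r_C1 = 3 (r>0 drops 1)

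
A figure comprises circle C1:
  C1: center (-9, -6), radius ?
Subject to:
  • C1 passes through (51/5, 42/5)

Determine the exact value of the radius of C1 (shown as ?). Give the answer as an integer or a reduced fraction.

1. [C1∋P]  r_C1² − 576 = 0  ⇒  r_C1 = 24 (r>0 drops 1)

24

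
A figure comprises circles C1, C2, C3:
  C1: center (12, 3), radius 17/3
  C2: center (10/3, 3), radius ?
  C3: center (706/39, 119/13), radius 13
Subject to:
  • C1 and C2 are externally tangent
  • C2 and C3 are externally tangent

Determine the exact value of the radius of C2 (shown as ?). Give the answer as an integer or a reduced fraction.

3

1. [ext C1·C2]  r_C2² + (34/3)r_C2 − 43 = 0  ⇒  r_C2 = 3 (r>0 drops 1)
2. [ext C2·C3]  r_C2² + 26r_C2 − 87 = 0  ⇒  r_C2 = 3 (r>0 drops 1)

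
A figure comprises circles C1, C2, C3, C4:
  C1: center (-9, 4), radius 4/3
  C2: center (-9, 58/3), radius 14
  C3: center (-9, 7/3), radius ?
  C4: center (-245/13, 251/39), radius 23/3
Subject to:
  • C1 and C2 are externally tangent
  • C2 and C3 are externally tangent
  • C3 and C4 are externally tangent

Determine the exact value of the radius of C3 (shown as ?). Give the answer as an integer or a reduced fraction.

1. [ext C2·C3]  r_C3² + 28r_C3 − 93 = 0  ⇒  r_C3 = 3 (r>0 drops 1)
2. [ext C3·C4]  r_C3² + (46/3)r_C3 − 55 = 0  ⇒  r_C3 = 3 (r>0 drops 1)

3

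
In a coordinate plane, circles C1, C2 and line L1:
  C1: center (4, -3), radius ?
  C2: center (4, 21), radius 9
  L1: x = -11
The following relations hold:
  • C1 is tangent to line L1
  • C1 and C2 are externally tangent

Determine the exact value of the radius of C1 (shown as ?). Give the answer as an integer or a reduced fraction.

1. [C1‖L1]  r_C1² − 225 = 0  ⇒  r_C1 = 15 (r>0 drops 1)
2. [ext C1·C2]  r_C1² + 18r_C1 − 495 = 0  ⇒  r_C1 = 15 (r>0 drops 1)

15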